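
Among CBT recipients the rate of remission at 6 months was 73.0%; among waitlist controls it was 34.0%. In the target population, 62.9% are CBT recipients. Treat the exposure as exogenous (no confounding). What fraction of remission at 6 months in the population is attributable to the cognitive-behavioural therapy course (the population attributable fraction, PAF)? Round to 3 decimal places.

p₁ = 0.73, p₀ = 0.34.
Overall risk P(Y=1) = π·p₁ + (1−π)·p₀ = 0.629×0.73 + 0.371×0.34 = 0.58531.
Under exogeneity, PAF = [P(Y=1) − p₀] / P(Y=1).
PAF = (0.58531 − 0.34) / 0.58531 ≈ 0.4191

PAF ≈ 0.419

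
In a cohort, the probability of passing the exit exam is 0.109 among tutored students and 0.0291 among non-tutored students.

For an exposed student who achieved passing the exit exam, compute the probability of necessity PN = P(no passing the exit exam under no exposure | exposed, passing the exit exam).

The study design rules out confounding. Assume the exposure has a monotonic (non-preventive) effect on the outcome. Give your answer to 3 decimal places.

Let p₁ = 0.109, p₀ = 0.0291.
Under exogeneity and monotonicity, PN = (p₁ − p₀) / p₁.
PN = (0.109 − 0.0291) / 0.109 = 0.0799 / 0.109 ≈ 0.7330

PN ≈ 0.733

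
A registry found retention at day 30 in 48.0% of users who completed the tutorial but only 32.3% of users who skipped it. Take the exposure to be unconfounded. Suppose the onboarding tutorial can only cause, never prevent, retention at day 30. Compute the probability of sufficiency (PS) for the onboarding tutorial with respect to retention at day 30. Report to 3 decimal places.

PS ≈ 0.232

p₁ = 0.48, p₀ = 0.323.
Under exogeneity and monotonicity, PS = (p₁ − p₀) / (1 − p₀).
PS = (0.48 − 0.323) / (1 − 0.323) = 0.157 / 0.677 ≈ 0.2319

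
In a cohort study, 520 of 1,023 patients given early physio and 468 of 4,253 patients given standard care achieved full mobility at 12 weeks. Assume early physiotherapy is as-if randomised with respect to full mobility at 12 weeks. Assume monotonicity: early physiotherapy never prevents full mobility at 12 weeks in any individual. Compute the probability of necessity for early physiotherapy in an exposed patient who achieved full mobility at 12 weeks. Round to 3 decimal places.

PN ≈ 0.784

p₁ = P(outcome | exposed) = 520/1023 = 0.50831
p₀ = P(outcome | unexposed) = 468/4253 = 0.11004
Under exogeneity and monotonicity, PN = (p₁ − p₀) / p₁.
PN = (0.50831 − 0.11004) / 0.50831 = 0.39827 / 0.50831 ≈ 0.7835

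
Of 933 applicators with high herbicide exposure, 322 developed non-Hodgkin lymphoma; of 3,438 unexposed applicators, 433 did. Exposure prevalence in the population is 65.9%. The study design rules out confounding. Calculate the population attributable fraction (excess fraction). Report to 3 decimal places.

p₁ = P(outcome | exposed) = 322/933 = 0.34512
p₀ = P(outcome | unexposed) = 433/3438 = 0.12595
Overall risk P(Y=1) = π·p₁ + (1−π)·p₀ = 0.659×0.34512 + 0.341×0.12595 = 0.27038.
Under exogeneity, PAF = [P(Y=1) − p₀] / P(Y=1).
PAF = (0.27038 − 0.12595) / 0.27038 ≈ 0.5342

PAF ≈ 0.534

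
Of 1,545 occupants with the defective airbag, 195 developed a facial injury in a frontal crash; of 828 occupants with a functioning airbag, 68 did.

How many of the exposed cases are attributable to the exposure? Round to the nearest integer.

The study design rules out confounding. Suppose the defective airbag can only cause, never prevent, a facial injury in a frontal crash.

about 68 cases

p₁ = P(outcome | exposed) = 195/1545 = 0.12621
p₀ = P(outcome | unexposed) = 68/828 = 0.082126
PN = (p₁ − p₀)/p₁ = (0.12621 − 0.082126) / 0.12621 ≈ 0.34931.
Attributable cases ≈ PN × (exposed cases) = 0.34931 × 195 ≈ 68.12.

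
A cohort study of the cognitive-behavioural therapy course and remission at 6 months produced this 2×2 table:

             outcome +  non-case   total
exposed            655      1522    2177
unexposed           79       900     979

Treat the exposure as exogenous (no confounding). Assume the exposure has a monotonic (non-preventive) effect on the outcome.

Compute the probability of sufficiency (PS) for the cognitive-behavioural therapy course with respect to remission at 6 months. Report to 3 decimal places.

PS ≈ 0.240

p₁ = P(outcome | exposed) = 655/2177 = 0.30087
p₀ = P(outcome | unexposed) = 79/979 = 0.080695
Under exogeneity and monotonicity, PS = (p₁ − p₀)/(1 − p₀).
PS = (0.30087 − 0.080695) / 0.91931 ≈ 0.2395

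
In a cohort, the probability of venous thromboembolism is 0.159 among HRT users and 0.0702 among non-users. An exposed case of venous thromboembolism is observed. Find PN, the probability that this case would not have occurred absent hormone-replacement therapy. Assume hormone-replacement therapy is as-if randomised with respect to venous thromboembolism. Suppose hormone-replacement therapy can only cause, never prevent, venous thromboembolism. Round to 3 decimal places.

PN ≈ 0.558

Let p₁ = 0.159, p₀ = 0.0702.
Under exogeneity and monotonicity, PN = (p₁ − p₀) / p₁.
PN = (0.159 − 0.0702) / 0.159 = 0.0888 / 0.159 ≈ 0.5585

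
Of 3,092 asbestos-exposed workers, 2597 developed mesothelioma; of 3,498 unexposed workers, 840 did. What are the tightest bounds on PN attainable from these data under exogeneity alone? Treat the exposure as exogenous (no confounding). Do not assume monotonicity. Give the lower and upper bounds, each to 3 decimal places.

0.714 ≤ PN ≤ 0.905

p₁ = P(outcome | exposed) = 2597/3092 = 0.83991
p₀ = P(outcome | unexposed) = 840/3498 = 0.24014
Under exogeneity alone the bounds on PN are max{0,(p₁−p₀)/p₁} ≤ PN ≤ min{1,(1−p₀)/p₁}.
  lower = (p₁ − p₀)/p₁ = 0.59977 / 0.83991 ≈ 0.7141
  upper = min{1, (1 − p₀)/p₁} = 0.75986 / 0.83991 ≈ 0.9047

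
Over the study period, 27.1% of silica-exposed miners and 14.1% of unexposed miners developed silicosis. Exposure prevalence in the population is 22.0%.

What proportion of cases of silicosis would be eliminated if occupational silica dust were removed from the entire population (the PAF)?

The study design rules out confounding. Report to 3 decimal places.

p₁ = 0.271, p₀ = 0.141.
Overall risk P(Y=1) = π·p₁ + (1−π)·p₀ = 0.22×0.271 + 0.78×0.141 = 0.1696.
Under exogeneity, PAF = [P(Y=1) − p₀] / P(Y=1).
PAF = (0.1696 − 0.141) / 0.1696 ≈ 0.1686

PAF ≈ 0.169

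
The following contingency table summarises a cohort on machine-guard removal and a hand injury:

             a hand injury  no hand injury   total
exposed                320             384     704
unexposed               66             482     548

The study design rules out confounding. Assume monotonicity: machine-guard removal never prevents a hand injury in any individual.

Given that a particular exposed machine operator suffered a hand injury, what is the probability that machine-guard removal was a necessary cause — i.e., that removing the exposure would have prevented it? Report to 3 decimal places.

p₁ = P(outcome | exposed) = 320/704 = 0.45455
p₀ = P(outcome | unexposed) = 66/548 = 0.12044
Under exogeneity and monotonicity, PN = (p₁ − p₀) / p₁.
PN = (0.45455 − 0.12044) / 0.45455 = 0.33411 / 0.45455 ≈ 0.7350

PN ≈ 0.735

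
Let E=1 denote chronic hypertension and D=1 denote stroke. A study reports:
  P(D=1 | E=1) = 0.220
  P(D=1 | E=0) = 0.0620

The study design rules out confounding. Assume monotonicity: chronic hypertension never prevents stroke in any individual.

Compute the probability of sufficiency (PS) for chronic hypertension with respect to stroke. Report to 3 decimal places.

PS ≈ 0.168

Let p₁ = 0.22, p₀ = 0.062.
Under exogeneity and monotonicity, PS = (p₁ − p₀) / (1 − p₀).
PS = (0.22 − 0.062) / (1 − 0.062) = 0.158 / 0.938 ≈ 0.1684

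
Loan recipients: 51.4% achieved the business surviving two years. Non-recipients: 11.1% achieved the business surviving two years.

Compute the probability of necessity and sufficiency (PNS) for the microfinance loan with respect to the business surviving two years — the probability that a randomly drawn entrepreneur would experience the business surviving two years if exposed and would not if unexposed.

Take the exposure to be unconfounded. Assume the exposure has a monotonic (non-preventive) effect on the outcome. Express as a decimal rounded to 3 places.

PNS ≈ 0.403

p₁ = 0.514, p₀ = 0.111.
Under exogeneity and monotonicity, PNS = p₁ − p₀.
PNS = 0.514 − 0.111 = 0.403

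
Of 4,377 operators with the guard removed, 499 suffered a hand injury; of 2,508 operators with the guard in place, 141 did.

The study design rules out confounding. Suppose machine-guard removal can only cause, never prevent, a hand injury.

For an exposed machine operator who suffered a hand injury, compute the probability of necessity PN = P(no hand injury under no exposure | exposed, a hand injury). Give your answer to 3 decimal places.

p₁ = P(outcome | exposed) = 499/4377 = 0.11401
p₀ = P(outcome | unexposed) = 141/2508 = 0.05622
Under exogeneity and monotonicity, PN = (p₁ − p₀) / p₁.
PN = (0.11401 − 0.05622) / 0.11401 = 0.057785 / 0.11401 ≈ 0.5069

PN ≈ 0.507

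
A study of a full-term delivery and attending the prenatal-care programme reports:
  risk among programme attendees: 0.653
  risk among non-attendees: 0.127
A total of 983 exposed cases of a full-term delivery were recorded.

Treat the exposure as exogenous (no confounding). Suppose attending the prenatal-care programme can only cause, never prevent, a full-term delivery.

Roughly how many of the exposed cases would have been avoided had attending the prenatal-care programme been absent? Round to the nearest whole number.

Let p₁ = 0.653, p₀ = 0.127.
PN = (p₁ − p₀)/p₁ = (0.653 − 0.127) / 0.653 ≈ 0.80551.
Attributable cases ≈ PN × (exposed cases) = 0.80551 × 983 ≈ 791.82.

about 792 cases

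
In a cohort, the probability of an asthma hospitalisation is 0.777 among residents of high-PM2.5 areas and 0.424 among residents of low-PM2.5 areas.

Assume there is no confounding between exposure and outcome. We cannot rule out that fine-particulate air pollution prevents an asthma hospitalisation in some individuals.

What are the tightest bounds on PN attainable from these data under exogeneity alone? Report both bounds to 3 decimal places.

0.454 ≤ PN ≤ 0.741

Let p₁ = 0.777, p₀ = 0.424.
Under exogeneity alone the bounds on PN are max{0,(p₁−p₀)/p₁} ≤ PN ≤ min{1,(1−p₀)/p₁}.
  lower = (p₁ − p₀)/p₁ = 0.353 / 0.777 ≈ 0.4543
  upper = min{1, (1 − p₀)/p₁} = 0.576 / 0.777 ≈ 0.7413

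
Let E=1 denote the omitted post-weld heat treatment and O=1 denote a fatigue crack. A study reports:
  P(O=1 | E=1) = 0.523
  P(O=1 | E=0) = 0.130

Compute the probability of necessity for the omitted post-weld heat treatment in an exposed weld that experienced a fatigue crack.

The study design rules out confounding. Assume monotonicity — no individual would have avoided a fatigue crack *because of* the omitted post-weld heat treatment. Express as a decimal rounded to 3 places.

Let p₁ = 0.523, p₀ = 0.13.
Under exogeneity and monotonicity, PN = (p₁ − p₀) / p₁.
PN = (0.523 − 0.13) / 0.523 = 0.393 / 0.523 ≈ 0.7514

PN ≈ 0.751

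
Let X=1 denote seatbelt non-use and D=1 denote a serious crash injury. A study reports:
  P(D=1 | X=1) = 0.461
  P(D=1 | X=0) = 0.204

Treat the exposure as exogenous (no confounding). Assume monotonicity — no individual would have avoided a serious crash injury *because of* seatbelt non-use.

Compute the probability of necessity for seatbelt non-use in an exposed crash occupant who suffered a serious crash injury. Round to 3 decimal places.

PN ≈ 0.557

Let p₁ = 0.461, p₀ = 0.204.
Under exogeneity and monotonicity, PN = (p₁ − p₀) / p₁.
PN = (0.461 − 0.204) / 0.461 = 0.257 / 0.461 ≈ 0.5575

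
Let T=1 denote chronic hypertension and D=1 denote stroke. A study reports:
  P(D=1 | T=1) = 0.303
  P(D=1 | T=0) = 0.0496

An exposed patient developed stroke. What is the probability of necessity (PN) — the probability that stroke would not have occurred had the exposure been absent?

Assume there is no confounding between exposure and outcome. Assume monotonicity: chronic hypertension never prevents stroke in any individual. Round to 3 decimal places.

Let p₁ = 0.303, p₀ = 0.0496.
Under exogeneity and monotonicity, PN = (p₁ − p₀) / p₁.
PN = (0.303 − 0.0496) / 0.303 = 0.2534 / 0.303 ≈ 0.8363

PN ≈ 0.836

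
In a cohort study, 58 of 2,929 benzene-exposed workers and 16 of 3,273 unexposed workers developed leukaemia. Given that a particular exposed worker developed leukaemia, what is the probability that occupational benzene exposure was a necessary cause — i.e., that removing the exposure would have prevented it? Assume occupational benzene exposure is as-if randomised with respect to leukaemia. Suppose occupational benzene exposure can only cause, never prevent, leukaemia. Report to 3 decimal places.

PN ≈ 0.753

p₁ = P(outcome | exposed) = 58/2929 = 0.019802
p₀ = P(outcome | unexposed) = 16/3273 = 0.0048885
Under exogeneity and monotonicity, PN = (p₁ − p₀) / p₁.
PN = (0.019802 − 0.0048885) / 0.019802 = 0.014913 / 0.019802 ≈ 0.7531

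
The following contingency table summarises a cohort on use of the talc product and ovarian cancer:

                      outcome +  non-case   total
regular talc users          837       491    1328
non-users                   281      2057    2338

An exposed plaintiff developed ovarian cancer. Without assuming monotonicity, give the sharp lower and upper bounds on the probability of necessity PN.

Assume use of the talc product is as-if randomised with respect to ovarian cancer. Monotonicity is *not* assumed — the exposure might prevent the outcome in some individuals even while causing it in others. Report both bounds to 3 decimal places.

0.809 ≤ PN ≤ 1.000

p₁ = P(outcome | exposed) = 837/1328 = 0.63027
p₀ = P(outcome | unexposed) = 281/2338 = 0.12019
Under exogeneity alone the bounds on PN are max{0,(p₁−p₀)/p₁} ≤ PN ≤ min{1,(1−p₀)/p₁}.
  lower = (p₁ − p₀)/p₁ = 0.51008 / 0.63027 ≈ 0.8093
  upper = min{1, (1 − p₀)/p₁} = 0.87981 / 0.63027 ≈ 1.3959 → capped at 1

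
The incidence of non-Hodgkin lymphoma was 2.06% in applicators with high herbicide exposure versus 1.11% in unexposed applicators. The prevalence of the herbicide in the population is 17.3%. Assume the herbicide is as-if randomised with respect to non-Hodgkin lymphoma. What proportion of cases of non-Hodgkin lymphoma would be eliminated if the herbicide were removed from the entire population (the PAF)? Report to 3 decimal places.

PAF ≈ 0.129

p₁ = 0.0206, p₀ = 0.0111.
Overall risk P(Y=1) = π·p₁ + (1−π)·p₀ = 0.173×0.0206 + 0.827×0.0111 = 0.012744.
Under exogeneity, PAF = [P(Y=1) − p₀] / P(Y=1).
PAF = (0.012744 − 0.0111) / 0.012744 ≈ 0.1290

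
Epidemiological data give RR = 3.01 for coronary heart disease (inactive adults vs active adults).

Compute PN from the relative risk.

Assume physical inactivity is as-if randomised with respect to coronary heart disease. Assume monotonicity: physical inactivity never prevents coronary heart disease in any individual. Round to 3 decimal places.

Under exogeneity and monotonicity, PN = (RR − 1) / RR = 1 − 1/RR.
PN = (3.01 − 1) / 3.01 = 2.01 / 3.01 ≈ 0.6678

PN ≈ 0.668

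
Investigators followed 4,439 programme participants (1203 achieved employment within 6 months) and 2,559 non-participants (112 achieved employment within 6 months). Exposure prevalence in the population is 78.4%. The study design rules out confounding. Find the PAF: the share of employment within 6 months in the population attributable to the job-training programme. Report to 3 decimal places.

PAF ≈ 0.803

p₁ = P(outcome | exposed) = 1203/4439 = 0.27101
p₀ = P(outcome | unexposed) = 112/2559 = 0.043767
Overall risk P(Y=1) = π·p₁ + (1−π)·p₀ = 0.784×0.27101 + 0.216×0.043767 = 0.22192.
Under exogeneity, PAF = [P(Y=1) − p₀] / P(Y=1).
PAF = (0.22192 − 0.043767) / 0.22192 ≈ 0.8028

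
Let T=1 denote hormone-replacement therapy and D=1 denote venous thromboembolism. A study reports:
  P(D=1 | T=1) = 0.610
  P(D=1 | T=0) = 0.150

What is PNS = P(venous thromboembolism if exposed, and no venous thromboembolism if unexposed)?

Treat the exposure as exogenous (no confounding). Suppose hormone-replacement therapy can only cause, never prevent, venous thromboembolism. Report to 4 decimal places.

Let p₁ = 0.61, p₀ = 0.15.
Under exogeneity and monotonicity, PNS = p₁ − p₀.
PNS = 0.61 − 0.15 = 0.46

PNS ≈ 0.4600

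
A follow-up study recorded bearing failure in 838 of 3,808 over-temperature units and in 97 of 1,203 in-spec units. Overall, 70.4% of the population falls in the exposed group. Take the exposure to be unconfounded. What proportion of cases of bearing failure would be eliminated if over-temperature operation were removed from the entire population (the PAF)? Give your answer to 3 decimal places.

p₁ = P(outcome | exposed) = 838/3808 = 0.22006
p₀ = P(outcome | unexposed) = 97/1203 = 0.080632
Overall risk P(Y=1) = π·p₁ + (1−π)·p₀ = 0.704×0.22006 + 0.296×0.080632 = 0.17879.
Under exogeneity, PAF = [P(Y=1) − p₀] / P(Y=1).
PAF = (0.17879 − 0.080632) / 0.17879 ≈ 0.5490

PAF ≈ 0.549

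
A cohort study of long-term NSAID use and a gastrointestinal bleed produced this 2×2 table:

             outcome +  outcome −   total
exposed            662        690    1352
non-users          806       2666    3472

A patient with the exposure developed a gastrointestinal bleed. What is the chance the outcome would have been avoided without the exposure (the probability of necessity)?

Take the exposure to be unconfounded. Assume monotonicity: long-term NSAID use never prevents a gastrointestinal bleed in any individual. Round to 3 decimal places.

p₁ = P(outcome | exposed) = 662/1352 = 0.48964
p₀ = P(outcome | unexposed) = 806/3472 = 0.23214
Under exogeneity and monotonicity, PN = (p₁ − p₀) / p₁.
PN = (0.48964 − 0.23214) / 0.48964 = 0.2575 / 0.48964 ≈ 0.5259

PN ≈ 0.526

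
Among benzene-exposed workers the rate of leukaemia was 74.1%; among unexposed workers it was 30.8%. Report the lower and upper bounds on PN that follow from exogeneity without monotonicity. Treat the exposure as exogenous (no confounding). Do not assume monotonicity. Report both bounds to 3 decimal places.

0.584 ≤ PN ≤ 0.934

p₁ = 0.741, p₀ = 0.308.
Under exogeneity alone the bounds on PN are max{0,(p₁−p₀)/p₁} ≤ PN ≤ min{1,(1−p₀)/p₁}.
  lower = (p₁ − p₀)/p₁ = 0.433 / 0.741 ≈ 0.5843
  upper = min{1, (1 − p₀)/p₁} = 0.692 / 0.741 ≈ 0.9339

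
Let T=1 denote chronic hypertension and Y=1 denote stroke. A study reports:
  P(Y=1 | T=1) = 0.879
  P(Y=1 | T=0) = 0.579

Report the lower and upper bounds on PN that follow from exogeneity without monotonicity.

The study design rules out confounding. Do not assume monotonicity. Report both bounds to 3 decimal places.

Let p₁ = 0.879, p₀ = 0.579.
Under exogeneity alone the bounds on PN are max{0,(p₁−p₀)/p₁} ≤ PN ≤ min{1,(1−p₀)/p₁}.
  lower = (p₁ − p₀)/p₁ = 0.3 / 0.879 ≈ 0.3413
  upper = min{1, (1 − p₀)/p₁} = 0.421 / 0.879 ≈ 0.4790

0.341 ≤ PN ≤ 0.479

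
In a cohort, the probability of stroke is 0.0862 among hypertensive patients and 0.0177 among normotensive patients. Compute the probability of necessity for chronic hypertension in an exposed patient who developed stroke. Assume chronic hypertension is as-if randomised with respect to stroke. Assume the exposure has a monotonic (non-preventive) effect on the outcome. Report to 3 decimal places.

Let p₁ = 0.0862, p₀ = 0.0177.
Under exogeneity and monotonicity, PN = (p₁ − p₀) / p₁.
PN = (0.0862 − 0.0177) / 0.0862 = 0.0685 / 0.0862 ≈ 0.7947

PN ≈ 0.795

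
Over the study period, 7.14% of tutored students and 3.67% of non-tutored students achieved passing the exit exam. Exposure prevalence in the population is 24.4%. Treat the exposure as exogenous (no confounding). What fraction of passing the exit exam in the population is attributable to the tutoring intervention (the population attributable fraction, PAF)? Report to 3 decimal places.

PAF ≈ 0.187

p₁ = 0.0714, p₀ = 0.0367.
Overall risk P(Y=1) = π·p₁ + (1−π)·p₀ = 0.244×0.0714 + 0.756×0.0367 = 0.045167.
Under exogeneity, PAF = [P(Y=1) − p₀] / P(Y=1).
PAF = (0.045167 − 0.0367) / 0.045167 ≈ 0.1875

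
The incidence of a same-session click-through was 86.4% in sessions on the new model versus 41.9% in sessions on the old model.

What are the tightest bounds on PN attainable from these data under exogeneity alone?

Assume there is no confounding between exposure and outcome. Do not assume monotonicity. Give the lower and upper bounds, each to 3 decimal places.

p₁ = 0.864, p₀ = 0.419.
Under exogeneity alone the bounds on PN are max{0,(p₁−p₀)/p₁} ≤ PN ≤ min{1,(1−p₀)/p₁}.
  lower = (p₁ − p₀)/p₁ = 0.445 / 0.864 ≈ 0.5150
  upper = min{1, (1 − p₀)/p₁} = 0.581 / 0.864 ≈ 0.6725

0.515 ≤ PN ≤ 0.672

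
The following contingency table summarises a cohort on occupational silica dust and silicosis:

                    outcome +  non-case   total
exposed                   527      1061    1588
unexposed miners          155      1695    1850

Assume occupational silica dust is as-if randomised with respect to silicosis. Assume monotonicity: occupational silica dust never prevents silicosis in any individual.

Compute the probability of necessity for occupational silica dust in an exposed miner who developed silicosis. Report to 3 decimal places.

PN ≈ 0.748

p₁ = P(outcome | exposed) = 527/1588 = 0.33186
p₀ = P(outcome | unexposed) = 155/1850 = 0.083784
Under exogeneity and monotonicity, PN = (p₁ − p₀)/p₁.
PN = (0.33186 − 0.083784) / 0.33186 ≈ 0.7475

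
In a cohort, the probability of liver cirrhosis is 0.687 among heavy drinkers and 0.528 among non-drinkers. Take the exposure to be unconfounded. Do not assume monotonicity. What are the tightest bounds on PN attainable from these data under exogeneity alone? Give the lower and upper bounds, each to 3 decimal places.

0.231 ≤ PN ≤ 0.687

Let p₁ = 0.687, p₀ = 0.528.
Under exogeneity alone the bounds on PN are max{0,(p₁−p₀)/p₁} ≤ PN ≤ min{1,(1−p₀)/p₁}.
  lower = (p₁ − p₀)/p₁ = 0.159 / 0.687 ≈ 0.2314
  upper = min{1, (1 − p₀)/p₁} = 0.472 / 0.687 ≈ 0.6870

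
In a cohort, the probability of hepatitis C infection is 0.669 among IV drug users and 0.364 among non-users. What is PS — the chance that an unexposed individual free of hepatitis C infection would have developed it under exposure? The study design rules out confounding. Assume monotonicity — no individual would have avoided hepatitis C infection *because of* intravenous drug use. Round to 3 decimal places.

Let p₁ = 0.669, p₀ = 0.364.
Under exogeneity and monotonicity, PS = (p₁ − p₀) / (1 − p₀).
PS = (0.669 − 0.364) / (1 − 0.364) = 0.305 / 0.636 ≈ 0.4796

PS ≈ 0.480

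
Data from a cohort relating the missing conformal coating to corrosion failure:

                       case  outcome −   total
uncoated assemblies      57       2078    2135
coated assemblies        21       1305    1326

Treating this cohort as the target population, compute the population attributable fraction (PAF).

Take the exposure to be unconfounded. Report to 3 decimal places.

p₁ = P(outcome | exposed) = 57/2135 = 0.026698
p₀ = P(outcome | unexposed) = 21/1326 = 0.015837
Exposure prevalence π = 2135/3461 = 0.61687; overall risk P(Y=1) = 0.022537.
Under exogeneity, PAF = [P(Y=1) − p₀]/P(Y=1).
PAF = (0.022537 − 0.015837) / 0.022537 ≈ 0.2973

PAF ≈ 0.297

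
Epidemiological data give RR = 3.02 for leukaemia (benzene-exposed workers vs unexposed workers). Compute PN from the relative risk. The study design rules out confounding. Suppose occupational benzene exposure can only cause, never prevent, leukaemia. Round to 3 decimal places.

PN ≈ 0.669

Under exogeneity and monotonicity, PN = (RR − 1) / RR = 1 − 1/RR.
PN = (3.02 − 1) / 3.02 = 2.02 / 3.02 ≈ 0.6689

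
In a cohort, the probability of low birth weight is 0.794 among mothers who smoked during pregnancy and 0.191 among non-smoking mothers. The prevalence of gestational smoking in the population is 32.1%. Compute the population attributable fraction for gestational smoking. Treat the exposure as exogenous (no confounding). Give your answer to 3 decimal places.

PAF ≈ 0.503

Let p₁ = 0.794, p₀ = 0.191.
Overall risk P(Y=1) = π·p₁ + (1−π)·p₀ = 0.321×0.794 + 0.679×0.191 = 0.38456.
Under exogeneity, PAF = [P(Y=1) − p₀] / P(Y=1).
PAF = (0.38456 − 0.191) / 0.38456 ≈ 0.5033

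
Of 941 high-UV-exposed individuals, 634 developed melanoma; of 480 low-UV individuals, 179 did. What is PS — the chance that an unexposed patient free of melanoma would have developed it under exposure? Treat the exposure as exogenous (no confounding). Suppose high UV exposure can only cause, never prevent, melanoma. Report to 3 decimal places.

p₁ = P(outcome | exposed) = 634/941 = 0.67375
p₀ = P(outcome | unexposed) = 179/480 = 0.37292
Under exogeneity and monotonicity, PS = (p₁ − p₀) / (1 − p₀).
PS = (0.67375 − 0.37292) / (1 − 0.37292) = 0.30083 / 0.62708 ≈ 0.4797

PS ≈ 0.480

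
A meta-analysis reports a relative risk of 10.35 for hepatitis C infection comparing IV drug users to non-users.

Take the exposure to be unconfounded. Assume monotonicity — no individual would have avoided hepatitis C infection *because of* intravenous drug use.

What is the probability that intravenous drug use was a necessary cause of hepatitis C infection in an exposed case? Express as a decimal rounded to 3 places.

Under exogeneity and monotonicity, PN = (RR − 1) / RR = 1 − 1/RR.
PN = (10.35 − 1) / 10.35 = 9.35 / 10.35 ≈ 0.9034

PN ≈ 0.903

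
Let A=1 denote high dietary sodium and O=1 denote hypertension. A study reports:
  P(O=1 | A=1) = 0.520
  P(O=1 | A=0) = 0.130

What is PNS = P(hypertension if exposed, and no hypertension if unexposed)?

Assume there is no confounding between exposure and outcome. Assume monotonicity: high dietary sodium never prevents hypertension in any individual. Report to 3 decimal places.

PNS ≈ 0.390

Let p₁ = 0.52, p₀ = 0.13.
Under exogeneity and monotonicity, PNS = p₁ − p₀.
PNS = 0.52 − 0.13 = 0.39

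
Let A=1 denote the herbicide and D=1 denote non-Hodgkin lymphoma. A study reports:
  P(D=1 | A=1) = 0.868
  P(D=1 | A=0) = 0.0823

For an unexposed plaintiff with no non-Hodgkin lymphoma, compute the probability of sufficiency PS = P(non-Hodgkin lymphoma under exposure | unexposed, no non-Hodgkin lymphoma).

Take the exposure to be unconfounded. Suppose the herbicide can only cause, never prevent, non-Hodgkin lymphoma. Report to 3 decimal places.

PS ≈ 0.856

Let p₁ = 0.868, p₀ = 0.0823.
Under exogeneity and monotonicity, PS = (p₁ − p₀) / (1 − p₀).
PS = (0.868 − 0.0823) / (1 − 0.0823) = 0.7857 / 0.9177 ≈ 0.8562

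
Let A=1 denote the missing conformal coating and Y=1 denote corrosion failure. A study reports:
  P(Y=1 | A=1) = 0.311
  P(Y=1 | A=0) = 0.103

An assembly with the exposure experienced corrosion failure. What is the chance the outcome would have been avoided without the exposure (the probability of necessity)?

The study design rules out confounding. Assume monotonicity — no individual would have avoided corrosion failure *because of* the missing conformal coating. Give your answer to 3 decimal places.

PN ≈ 0.669

Let p₁ = 0.311, p₀ = 0.103.
Under exogeneity and monotonicity, PN = (p₁ − p₀) / p₁.
PN = (0.311 − 0.103) / 0.311 = 0.208 / 0.311 ≈ 0.6688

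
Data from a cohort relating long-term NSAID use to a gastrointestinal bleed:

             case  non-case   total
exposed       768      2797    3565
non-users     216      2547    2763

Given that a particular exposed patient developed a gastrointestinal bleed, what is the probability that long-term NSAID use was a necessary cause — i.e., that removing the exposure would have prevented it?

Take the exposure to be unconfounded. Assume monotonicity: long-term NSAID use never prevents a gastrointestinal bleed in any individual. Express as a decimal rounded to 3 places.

PN ≈ 0.637

p₁ = P(outcome | exposed) = 768/3565 = 0.21543
p₀ = P(outcome | unexposed) = 216/2763 = 0.078176
Under exogeneity and monotonicity, PN = (p₁ − p₀) / p₁.
PN = (0.21543 − 0.078176) / 0.21543 = 0.13725 / 0.21543 ≈ 0.6371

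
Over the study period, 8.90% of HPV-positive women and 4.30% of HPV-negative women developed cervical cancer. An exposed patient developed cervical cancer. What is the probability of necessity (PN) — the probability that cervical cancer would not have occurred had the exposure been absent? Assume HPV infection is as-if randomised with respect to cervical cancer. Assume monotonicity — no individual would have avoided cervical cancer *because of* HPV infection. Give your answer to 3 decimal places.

PN ≈ 0.517

p₁ = 0.089, p₀ = 0.043.
Under exogeneity and monotonicity, PN = (p₁ − p₀) / p₁.
PN = (0.089 − 0.043) / 0.089 = 0.046 / 0.089 ≈ 0.5169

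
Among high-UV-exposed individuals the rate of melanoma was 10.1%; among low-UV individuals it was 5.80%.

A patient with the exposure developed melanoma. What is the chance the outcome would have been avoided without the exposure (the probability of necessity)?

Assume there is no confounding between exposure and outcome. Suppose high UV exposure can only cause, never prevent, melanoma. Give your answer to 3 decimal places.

p₁ = 0.101, p₀ = 0.058.
Under exogeneity and monotonicity, PN = (p₁ − p₀) / p₁.
PN = (0.101 − 0.058) / 0.101 = 0.043 / 0.101 ≈ 0.4257

PN ≈ 0.426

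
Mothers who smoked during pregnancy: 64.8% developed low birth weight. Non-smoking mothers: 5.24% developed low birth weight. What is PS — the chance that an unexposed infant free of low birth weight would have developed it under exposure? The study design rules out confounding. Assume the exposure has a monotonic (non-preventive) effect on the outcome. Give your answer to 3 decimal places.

p₁ = 0.648, p₀ = 0.0524.
Under exogeneity and monotonicity, PS = (p₁ − p₀) / (1 − p₀).
PS = (0.648 − 0.0524) / (1 − 0.0524) = 0.5956 / 0.9476 ≈ 0.6285

PS ≈ 0.629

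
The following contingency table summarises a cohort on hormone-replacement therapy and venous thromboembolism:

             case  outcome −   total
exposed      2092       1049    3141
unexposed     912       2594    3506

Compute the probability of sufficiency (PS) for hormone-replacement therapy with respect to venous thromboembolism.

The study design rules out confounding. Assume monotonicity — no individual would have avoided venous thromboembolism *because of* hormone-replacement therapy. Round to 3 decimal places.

p₁ = P(outcome | exposed) = 2092/3141 = 0.66603
p₀ = P(outcome | unexposed) = 912/3506 = 0.26013
Under exogeneity and monotonicity, PS = (p₁ − p₀) / (1 − p₀).
PS = (0.66603 − 0.26013) / (1 − 0.26013) = 0.4059 / 0.73987 ≈ 0.5486

PS ≈ 0.549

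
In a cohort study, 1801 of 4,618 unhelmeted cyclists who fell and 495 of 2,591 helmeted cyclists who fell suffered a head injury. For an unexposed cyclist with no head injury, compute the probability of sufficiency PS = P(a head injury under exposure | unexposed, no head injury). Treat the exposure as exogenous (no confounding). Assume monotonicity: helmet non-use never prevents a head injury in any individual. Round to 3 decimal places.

p₁ = P(outcome | exposed) = 1801/4618 = 0.39
p₀ = P(outcome | unexposed) = 495/2591 = 0.19105
Under exogeneity and monotonicity, PS = (p₁ − p₀) / (1 − p₀).
PS = (0.39 − 0.19105) / (1 − 0.19105) = 0.19895 / 0.80895 ≈ 0.2459

PS ≈ 0.246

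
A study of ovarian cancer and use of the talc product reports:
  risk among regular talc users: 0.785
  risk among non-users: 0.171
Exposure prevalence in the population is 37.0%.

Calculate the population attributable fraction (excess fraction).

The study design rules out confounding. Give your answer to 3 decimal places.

Let p₁ = 0.785, p₀ = 0.171.
Overall risk P(Y=1) = π·p₁ + (1−π)·p₀ = 0.37×0.785 + 0.63×0.171 = 0.39818.
Under exogeneity, PAF = [P(Y=1) − p₀] / P(Y=1).
PAF = (0.39818 − 0.171) / 0.39818 ≈ 0.5705

PAF ≈ 0.571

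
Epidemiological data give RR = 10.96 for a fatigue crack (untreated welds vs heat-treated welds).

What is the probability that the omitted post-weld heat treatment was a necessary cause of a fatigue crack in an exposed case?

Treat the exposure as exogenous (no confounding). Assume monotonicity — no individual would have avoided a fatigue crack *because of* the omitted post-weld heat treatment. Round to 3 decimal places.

PN ≈ 0.909

Under exogeneity and monotonicity, PN = (RR − 1) / RR = 1 − 1/RR.
PN = (10.96 − 1) / 10.96 = 9.96 / 10.96 ≈ 0.9088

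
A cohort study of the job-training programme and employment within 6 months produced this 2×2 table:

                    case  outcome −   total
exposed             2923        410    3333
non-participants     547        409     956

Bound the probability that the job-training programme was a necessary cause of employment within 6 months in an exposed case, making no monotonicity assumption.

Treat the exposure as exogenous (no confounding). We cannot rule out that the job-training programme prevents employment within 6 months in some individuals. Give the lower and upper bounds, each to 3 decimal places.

0.348 ≤ PN ≤ 0.488

p₁ = P(outcome | exposed) = 2923/3333 = 0.87699
p₀ = P(outcome | unexposed) = 547/956 = 0.57218
Under exogeneity alone the bounds on PN are max{0,(p₁−p₀)/p₁} ≤ PN ≤ min{1,(1−p₀)/p₁}.
  lower = (p₁ − p₀)/p₁ = 0.30481 / 0.87699 ≈ 0.3476
  upper = min{1, (1 − p₀)/p₁} = 0.42782 / 0.87699 ≈ 0.4878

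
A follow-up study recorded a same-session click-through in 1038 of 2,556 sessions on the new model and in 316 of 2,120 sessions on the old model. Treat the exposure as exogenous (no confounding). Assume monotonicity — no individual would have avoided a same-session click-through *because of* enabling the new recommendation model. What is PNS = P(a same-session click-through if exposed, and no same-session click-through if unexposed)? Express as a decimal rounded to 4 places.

PNS ≈ 0.2570

p₁ = P(outcome | exposed) = 1038/2556 = 0.4061
p₀ = P(outcome | unexposed) = 316/2120 = 0.14906
Under exogeneity and monotonicity, PNS = p₁ − p₀.
PNS = 0.4061 − 0.14906 = 0.25705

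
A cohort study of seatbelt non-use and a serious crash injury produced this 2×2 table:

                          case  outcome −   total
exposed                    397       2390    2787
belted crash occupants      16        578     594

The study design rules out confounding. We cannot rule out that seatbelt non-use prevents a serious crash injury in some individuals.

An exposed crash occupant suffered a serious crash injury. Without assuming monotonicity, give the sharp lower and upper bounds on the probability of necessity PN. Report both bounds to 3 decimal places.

p₁ = P(outcome | exposed) = 397/2787 = 0.14245
p₀ = P(outcome | unexposed) = 16/594 = 0.026936
Under exogeneity alone the bounds on PN are max{0,(p₁−p₀)/p₁} ≤ PN ≤ min{1,(1−p₀)/p₁}.
  lower = (p₁ − p₀)/p₁ = 0.11551 / 0.14245 ≈ 0.8109
  upper = min{1, (1 − p₀)/p₁} = 0.97306 / 0.14245 ≈ 6.8311 → capped at 1

0.811 ≤ PN ≤ 1.000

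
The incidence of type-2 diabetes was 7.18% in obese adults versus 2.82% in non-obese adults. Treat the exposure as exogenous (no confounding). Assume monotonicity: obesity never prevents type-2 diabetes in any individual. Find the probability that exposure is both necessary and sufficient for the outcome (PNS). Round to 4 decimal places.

p₁ = 0.0718, p₀ = 0.0282.
Under exogeneity and monotonicity, PNS = p₁ − p₀.
PNS = 0.0718 − 0.0282 = 0.0436

PNS ≈ 0.0436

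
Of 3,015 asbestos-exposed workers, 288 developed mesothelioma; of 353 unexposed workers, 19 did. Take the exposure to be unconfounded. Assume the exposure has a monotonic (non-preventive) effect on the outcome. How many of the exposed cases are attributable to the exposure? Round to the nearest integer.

about 126 cases

p₁ = P(outcome | exposed) = 288/3015 = 0.095522
p₀ = P(outcome | unexposed) = 19/353 = 0.053824
PN = (p₁ − p₀)/p₁ = (0.095522 − 0.053824) / 0.095522 ≈ 0.43653.
Attributable cases ≈ PN × (exposed cases) = 0.43653 × 288 ≈ 125.72.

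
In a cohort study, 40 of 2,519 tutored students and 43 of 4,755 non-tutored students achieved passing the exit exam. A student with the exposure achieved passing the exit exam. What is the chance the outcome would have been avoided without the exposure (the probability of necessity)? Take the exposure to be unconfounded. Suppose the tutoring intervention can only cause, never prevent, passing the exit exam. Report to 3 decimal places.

PN ≈ 0.431

p₁ = P(outcome | exposed) = 40/2519 = 0.015879
p₀ = P(outcome | unexposed) = 43/4755 = 0.0090431
Under exogeneity and monotonicity, PN = (p₁ − p₀) / p₁.
PN = (0.015879 − 0.0090431) / 0.015879 = 0.0068362 / 0.015879 ≈ 0.4305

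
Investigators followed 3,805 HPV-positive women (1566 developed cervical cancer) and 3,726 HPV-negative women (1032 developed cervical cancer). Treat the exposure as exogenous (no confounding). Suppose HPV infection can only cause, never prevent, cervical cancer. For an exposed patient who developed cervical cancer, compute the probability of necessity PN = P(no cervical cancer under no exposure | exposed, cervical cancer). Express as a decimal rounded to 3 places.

PN ≈ 0.327

p₁ = P(outcome | exposed) = 1566/3805 = 0.41156
p₀ = P(outcome | unexposed) = 1032/3726 = 0.27697
Under exogeneity and monotonicity, PN = (p₁ − p₀) / p₁.
PN = (0.41156 − 0.27697) / 0.41156 = 0.13459 / 0.41156 ≈ 0.3270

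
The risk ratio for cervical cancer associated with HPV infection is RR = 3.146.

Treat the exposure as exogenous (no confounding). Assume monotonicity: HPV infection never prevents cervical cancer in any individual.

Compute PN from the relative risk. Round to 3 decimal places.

PN ≈ 0.682

Under exogeneity and monotonicity, PN = (RR − 1) / RR = 1 − 1/RR.
PN = (3.146 − 1) / 3.146 = 2.146 / 3.146 ≈ 0.6821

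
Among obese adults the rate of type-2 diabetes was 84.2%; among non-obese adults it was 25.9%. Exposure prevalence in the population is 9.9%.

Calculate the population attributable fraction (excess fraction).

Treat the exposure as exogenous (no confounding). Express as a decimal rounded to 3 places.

PAF ≈ 0.182

p₁ = 0.842, p₀ = 0.259.
Overall risk P(Y=1) = π·p₁ + (1−π)·p₀ = 0.099×0.842 + 0.901×0.259 = 0.31672.
Under exogeneity, PAF = [P(Y=1) − p₀] / P(Y=1).
PAF = (0.31672 − 0.259) / 0.31672 ≈ 0.1822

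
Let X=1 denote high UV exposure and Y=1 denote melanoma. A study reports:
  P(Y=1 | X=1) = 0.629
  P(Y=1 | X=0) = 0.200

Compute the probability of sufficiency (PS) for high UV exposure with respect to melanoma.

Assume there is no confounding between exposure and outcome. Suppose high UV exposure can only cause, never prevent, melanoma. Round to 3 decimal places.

Let p₁ = 0.629, p₀ = 0.2.
Under exogeneity and monotonicity, PS = (p₁ − p₀) / (1 − p₀).
PS = (0.629 − 0.2) / (1 − 0.2) = 0.429 / 0.8 ≈ 0.5363

PS ≈ 0.536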